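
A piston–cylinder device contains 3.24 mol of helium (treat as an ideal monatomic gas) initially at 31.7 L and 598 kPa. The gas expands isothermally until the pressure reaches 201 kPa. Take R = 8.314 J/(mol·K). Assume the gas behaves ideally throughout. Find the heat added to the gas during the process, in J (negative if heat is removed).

T₁ = P₁V₁/(nR) = 598×31.7/(3.24×8.314) = 704 K.
Isothermal: T stays 704 K; PV = const ⇒ V₂ = 94.3 L, P₂ = 201 kPa.
ΔU = 0 (ideal gas, T constant).
W = nRT ln(V₂/V₁) = 3.24×8.314×704×ln(2.98) = 20700 J.
Q = ΔU + W = 20700 J.

20700 J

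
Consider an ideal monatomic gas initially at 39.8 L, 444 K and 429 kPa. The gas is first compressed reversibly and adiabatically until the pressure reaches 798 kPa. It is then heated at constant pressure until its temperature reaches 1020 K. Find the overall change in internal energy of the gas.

33200 J

n = P₁V₁/(RT₁) = 429×39.8/(8.314×444) = 4.63 mol.
Step 1 — Adiabatic: T₂/T₁ = (P₂/P₁)^((γ−1)/γ) ⇒ T₂ = 444×(1.86)^0.400 = 569 K; V₂ = 27.4 L.
ΔU = nCvΔT = 4.63×12.5×(569−444) = 7220 J.
Q = 0 for an adiabatic process, so W = −ΔU = -7220 J.
State after step 1: P = 798 kPa, V = 27.4 L, T = 569 K.
Step 2 — Isobaric: P stays 798 kPa; V/T = const ⇒ T₂ = 1020 K, V₂ = 49.2 L.
W = PΔV = 798×(49.2−27.4) kPa·L = 17300 J.
ΔU = nCvΔT = 4.63×12.5×(1020−569) = 26000 J.
Q = ΔU + W = nCpΔT = 43300 J.
Net over both steps: W = 10100 J, Q = 43300 J, ΔU = 33200 J.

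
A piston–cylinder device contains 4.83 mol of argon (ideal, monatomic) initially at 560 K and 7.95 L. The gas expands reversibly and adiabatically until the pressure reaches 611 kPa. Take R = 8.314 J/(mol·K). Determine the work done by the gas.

15500 J

P₁ = nRT₁/V₁ = 4.83×8.314×560/7.95 = 2830 kPa.
Adiabatic: T₂/T₁ = (P₂/P₁)^((γ−1)/γ) ⇒ T₂ = 560×(0.216)^0.400 = 303 K; V₂ = 19.9 L.
ΔU = nCvΔT = 4.83×12.5×(303−560) = -15500 J.
Q = 0 for an adiabatic process, so W = −ΔU = 15500 J.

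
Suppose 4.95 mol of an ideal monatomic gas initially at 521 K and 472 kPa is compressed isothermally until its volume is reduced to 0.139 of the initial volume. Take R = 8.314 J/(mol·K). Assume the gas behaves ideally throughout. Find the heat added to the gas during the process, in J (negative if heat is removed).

-42300 J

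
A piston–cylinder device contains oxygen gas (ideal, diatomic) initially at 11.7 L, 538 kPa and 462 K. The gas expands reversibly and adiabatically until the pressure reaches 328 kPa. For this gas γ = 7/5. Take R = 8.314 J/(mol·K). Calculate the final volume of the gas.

Adiabatic: T₂/T₁ = (P₂/P₁)^((γ−1)/γ) ⇒ T₂ = 462×(0.610)^0.286 = 401 K; V₂ = 16.7 L.

16.7 L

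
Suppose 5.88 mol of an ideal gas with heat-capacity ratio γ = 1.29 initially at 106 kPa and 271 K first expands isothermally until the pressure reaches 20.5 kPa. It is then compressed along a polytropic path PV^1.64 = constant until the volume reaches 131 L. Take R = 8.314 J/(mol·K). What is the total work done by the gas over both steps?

-15000 J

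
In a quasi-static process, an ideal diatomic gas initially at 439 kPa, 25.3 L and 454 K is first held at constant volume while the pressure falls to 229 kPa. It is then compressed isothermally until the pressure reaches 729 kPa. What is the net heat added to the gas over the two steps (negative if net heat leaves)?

n = P₁V₁/(RT₁) = 439×25.3/(8.314×454) = 2.94 mol.
Step 1 — Isochoric: V stays 25.3 L; P/T = const ⇒ T₂ = 237 K, P₂ = 229 kPa.
W = 0 (no volume change).
ΔU = nCvΔT = 2.94×20.8×(237−454) = -13300 J.
Q = ΔU = -13300 J.
State after step 1: P = 229 kPa, V = 25.3 L, T = 237 K.
Step 2 — Isothermal: T stays 237 K; PV = const ⇒ V₂ = 7.95 L, P₂ = 729 kPa.
ΔU = 0 (ideal gas, T constant).
W = nRT ln(V₂/V₁) = 2.94×8.314×237×ln(0.314) = -6710 J.
Q = ΔU + W = -6710 J.
Net over both steps: W = -6710 J, Q = -20000 J, ΔU = -13300 J.

-20000 J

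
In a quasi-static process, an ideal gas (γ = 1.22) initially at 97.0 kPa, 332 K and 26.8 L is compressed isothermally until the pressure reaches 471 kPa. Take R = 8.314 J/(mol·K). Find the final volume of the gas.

5.52 L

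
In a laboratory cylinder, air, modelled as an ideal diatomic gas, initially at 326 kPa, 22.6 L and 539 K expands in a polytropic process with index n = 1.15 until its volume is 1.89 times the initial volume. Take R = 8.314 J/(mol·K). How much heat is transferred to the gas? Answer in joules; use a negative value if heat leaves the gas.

n = P₁V₁/(RT₁) = 326×22.6/(8.314×539) = 1.64 mol.
Polytropic n=1.15: T₂ = T₁(V₁/V₂)^(n−1) = 539×(0.529)^0.15 = 490 K; P₂ = P₁(V₁/V₂)^n = 157 kPa.
W = (P₁V₁−P₂V₂)/(n−1) = (326×22.6−157×42.7)/0.15 = 4470 J.
ΔU = nCvΔT = 1.64×20.8×(490−539) = -1680 J.
Q = ΔU + W = 2800 J.

2800 J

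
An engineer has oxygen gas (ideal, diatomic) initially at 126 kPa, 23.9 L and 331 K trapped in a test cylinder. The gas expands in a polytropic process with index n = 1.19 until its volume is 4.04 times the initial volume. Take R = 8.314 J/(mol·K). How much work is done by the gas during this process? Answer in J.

3690 J

n = P₁V₁/(RT₁) = 126×23.9/(8.314×331) = 1.09 mol.
Polytropic n=1.19: T₂ = T₁(V₁/V₂)^(n−1) = 331×(0.248)^0.19 = 254 K; P₂ = P₁(V₁/V₂)^n = 23.9 kPa.
W = (P₁V₁−P₂V₂)/(n−1) = (126×23.9−23.9×96.6)/0.19 = 3690 J.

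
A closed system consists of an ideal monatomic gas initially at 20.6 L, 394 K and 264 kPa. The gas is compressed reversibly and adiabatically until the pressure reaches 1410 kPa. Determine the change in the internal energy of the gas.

n = P₁V₁/(RT₁) = 264×20.6/(8.314×394) = 1.66 mol.
Adiabatic: T₂/T₁ = (P₂/P₁)^((γ−1)/γ) ⇒ T₂ = 394×(5.34)^0.400 = 770 K; V₂ = 7.54 L.
For an ideal gas ΔU = nCvΔT with Cv = (3/2)R = 12.5 J/(mol·K).
ΔU = 1.66×12.5×(770−394) = 7790 J.

7790 J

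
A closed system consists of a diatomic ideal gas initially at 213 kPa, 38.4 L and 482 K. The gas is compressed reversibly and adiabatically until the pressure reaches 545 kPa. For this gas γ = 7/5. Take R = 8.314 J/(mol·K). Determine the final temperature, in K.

630 K

Adiabatic: T₂/T₁ = (P₂/P₁)^((γ−1)/γ) ⇒ T₂ = 482×(2.56)^0.286 = 630 K; V₂ = 19.6 L.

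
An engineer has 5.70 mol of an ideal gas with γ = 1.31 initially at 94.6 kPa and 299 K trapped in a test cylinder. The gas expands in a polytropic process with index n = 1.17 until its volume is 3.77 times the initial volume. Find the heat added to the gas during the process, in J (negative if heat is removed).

V₁ = nRT₁/P₁ = 5.70×8.314×299/94.6 = 150 L.
Polytropic n=1.17: T₂ = T₁(V₁/V₂)^(n−1) = 299×(0.265)^0.17 = 239 K; P₂ = P₁(V₁/V₂)^n = 20.0 kPa.
W = (P₁V₁−P₂V₂)/(n−1) = (94.6×150−20.0×565)/0.17 = 16800 J.
ΔU = nCvΔT = 5.70×26.8×(239−299) = -9230 J.
Q = ΔU + W = 7600 J.

7600 J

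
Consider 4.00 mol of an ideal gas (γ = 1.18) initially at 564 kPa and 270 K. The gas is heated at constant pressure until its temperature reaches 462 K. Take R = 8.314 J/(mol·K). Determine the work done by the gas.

6390 J

V₁ = nRT₁/P₁ = 4.00×8.314×270/564 = 15.9 L.
Isobaric: P stays 564 kPa; V/T = const ⇒ T₂ = 462 K, V₂ = 27.2 L.
W = PΔV = 564×(27.2−15.9) kPa·L = 6390 J.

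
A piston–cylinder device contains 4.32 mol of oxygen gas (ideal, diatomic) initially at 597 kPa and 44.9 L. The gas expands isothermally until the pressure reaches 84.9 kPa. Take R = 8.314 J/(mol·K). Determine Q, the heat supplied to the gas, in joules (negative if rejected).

T₁ = P₁V₁/(nR) = 597×44.9/(4.32×8.314) = 746 K.
Isothermal: T stays 746 K; PV = const ⇒ V₂ = 316 L, P₂ = 84.9 kPa.
ΔU = 0 (ideal gas, T constant).
W = nRT ln(V₂/V₁) = 4.32×8.314×746×ln(7.03) = 52300 J.
Q = ΔU + W = 52300 J.

52300 J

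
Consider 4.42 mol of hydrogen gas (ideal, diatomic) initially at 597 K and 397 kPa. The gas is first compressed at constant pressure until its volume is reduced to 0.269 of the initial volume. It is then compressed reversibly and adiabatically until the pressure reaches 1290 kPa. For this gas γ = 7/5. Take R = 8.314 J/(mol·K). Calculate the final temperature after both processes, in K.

V₁ = nRT₁/P₁ = 4.42×8.314×597/397 = 55.3 L.
Step 1 — Isobaric: P stays 397 kPa; V/T = const ⇒ T₂ = 161 K, V₂ = 14.9 L.
W = PΔV = 397×(14.9−55.3) kPa·L = -16000 J.
ΔU = nCvΔT = 4.42×20.8×(161−597) = -40100 J.
Q = ΔU + W = nCpΔT = -56100 J.
State after step 1: P = 397 kPa, V = 14.9 L, T = 161 K.
Step 2 — Adiabatic: T₂/T₁ = (P₂/P₁)^((γ−1)/γ) ⇒ T₂ = 161×(3.25)^0.286 = 225 K; V₂ = 6.41 L.
ΔU = nCvΔT = 4.42×20.8×(225−161) = 5910 J.
Q = 0 for an adiabatic process, so W = −ΔU = -5910 J.
Net over both steps: W = -21900 J, Q = -56100 J, ΔU = -34200 J.

225 K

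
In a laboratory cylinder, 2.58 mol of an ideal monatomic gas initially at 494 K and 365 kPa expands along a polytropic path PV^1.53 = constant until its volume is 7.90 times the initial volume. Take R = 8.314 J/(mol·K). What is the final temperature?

165 K

V₁ = nRT₁/P₁ = 2.58×8.314×494/365 = 29.0 L.
Polytropic n=1.53: T₂ = T₁(V₁/V₂)^(n−1) = 494×(0.127)^0.53 = 165 K; P₂ = P₁(V₁/V₂)^n = 15.4 kPa.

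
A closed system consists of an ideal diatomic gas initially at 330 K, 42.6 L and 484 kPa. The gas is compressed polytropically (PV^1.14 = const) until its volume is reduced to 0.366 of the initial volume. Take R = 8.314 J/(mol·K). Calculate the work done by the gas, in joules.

-22300 J

n = P₁V₁/(RT₁) = 484×42.6/(8.314×330) = 7.52 mol.
Polytropic n=1.14: T₂ = T₁(V₁/V₂)^(n−1) = 330×(2.73)^0.14 = 380 K; P₂ = P₁(V₁/V₂)^n = 1520 kPa.
W = (P₁V₁−P₂V₂)/(n−1) = (484×42.6−1520×15.6)/0.14 = -22300 J.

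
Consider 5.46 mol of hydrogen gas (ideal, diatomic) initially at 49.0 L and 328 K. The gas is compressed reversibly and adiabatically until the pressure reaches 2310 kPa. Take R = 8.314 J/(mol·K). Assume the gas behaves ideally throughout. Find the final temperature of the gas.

P₁ = nRT₁/V₁ = 5.46×8.314×328/49.0 = 304 kPa.
Adiabatic: T₂/T₁ = (P₂/P₁)^((γ−1)/γ) ⇒ T₂ = 328×(7.60)^0.286 = 586 K; V₂ = 11.5 L.

586 K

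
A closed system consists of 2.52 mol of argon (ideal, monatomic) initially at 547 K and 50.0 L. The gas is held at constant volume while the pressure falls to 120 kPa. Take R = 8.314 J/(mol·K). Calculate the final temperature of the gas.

P₁ = nRT₁/V₁ = 2.52×8.314×547/50.0 = 229 kPa.
Isochoric: V stays 50.0 L; P/T = const ⇒ T₂ = 286 K, P₂ = 120 kPa.

286 K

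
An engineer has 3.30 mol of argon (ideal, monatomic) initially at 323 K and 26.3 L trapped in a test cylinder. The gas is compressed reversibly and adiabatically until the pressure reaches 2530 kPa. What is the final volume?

7.85 L

P₁ = nRT₁/V₁ = 3.30×8.314×323/26.3 = 337 kPa.
Adiabatic: T₂/T₁ = (P₂/P₁)^((γ−1)/γ) ⇒ T₂ = 323×(7.51)^0.400 = 723 K; V₂ = 7.85 L.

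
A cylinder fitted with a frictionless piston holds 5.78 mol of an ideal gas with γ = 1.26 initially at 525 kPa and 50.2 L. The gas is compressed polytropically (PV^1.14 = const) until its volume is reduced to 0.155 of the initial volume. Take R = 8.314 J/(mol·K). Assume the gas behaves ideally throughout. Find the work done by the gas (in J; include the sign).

T₁ = P₁V₁/(nR) = 525×50.2/(5.78×8.314) = 548 K.
Polytropic n=1.14: T₂ = T₁(V₁/V₂)^(n−1) = 548×(6.45)^0.14 = 712 K; P₂ = P₁(V₁/V₂)^n = 4400 kPa.
W = (P₁V₁−P₂V₂)/(n−1) = (525×50.2−4400×7.78)/0.14 = -56100 J.

-56100 J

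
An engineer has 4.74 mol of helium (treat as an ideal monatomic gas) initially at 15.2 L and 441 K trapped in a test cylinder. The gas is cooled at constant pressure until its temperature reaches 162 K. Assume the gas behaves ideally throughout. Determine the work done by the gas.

-11000 J

P₁ = nRT₁/V₁ = 4.74×8.314×441/15.2 = 1140 kPa.
Isobaric: P stays 1140 kPa; V/T = const ⇒ T₂ = 162 K, V₂ = 5.58 L.
W = PΔV = 1140×(5.58−15.2) kPa·L = -11000 J.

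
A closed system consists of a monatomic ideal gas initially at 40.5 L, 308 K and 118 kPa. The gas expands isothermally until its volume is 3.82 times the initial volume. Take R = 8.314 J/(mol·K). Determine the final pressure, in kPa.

Isothermal: T stays 308 K; PV = const ⇒ V₂ = 155 L, P₂ = 30.9 kPa.

30.9 kPa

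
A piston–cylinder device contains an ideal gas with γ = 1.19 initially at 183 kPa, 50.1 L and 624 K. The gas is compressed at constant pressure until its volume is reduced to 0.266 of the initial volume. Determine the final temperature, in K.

Isobaric: P stays 183 kPa; V/T = const ⇒ T₂ = 166 K, V₂ = 13.3 L.

166 K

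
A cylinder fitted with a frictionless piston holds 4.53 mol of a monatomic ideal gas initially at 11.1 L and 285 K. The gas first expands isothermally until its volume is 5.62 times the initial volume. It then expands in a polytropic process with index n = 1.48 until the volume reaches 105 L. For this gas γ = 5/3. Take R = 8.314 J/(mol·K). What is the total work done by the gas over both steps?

23500 J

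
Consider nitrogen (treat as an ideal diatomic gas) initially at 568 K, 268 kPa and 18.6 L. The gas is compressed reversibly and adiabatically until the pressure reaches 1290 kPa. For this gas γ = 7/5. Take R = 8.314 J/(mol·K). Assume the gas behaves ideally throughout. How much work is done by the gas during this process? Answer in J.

-7060 J

n = P₁V₁/(RT₁) = 268×18.6/(8.314×568) = 1.06 mol.
Adiabatic: T₂/T₁ = (P₂/P₁)^((γ−1)/γ) ⇒ T₂ = 568×(4.81)^0.286 = 890 K; V₂ = 6.05 L.
ΔU = nCvΔT = 1.06×20.8×(890−568) = 7060 J.
Q = 0 for an adiabatic process, so W = −ΔU = -7060 J.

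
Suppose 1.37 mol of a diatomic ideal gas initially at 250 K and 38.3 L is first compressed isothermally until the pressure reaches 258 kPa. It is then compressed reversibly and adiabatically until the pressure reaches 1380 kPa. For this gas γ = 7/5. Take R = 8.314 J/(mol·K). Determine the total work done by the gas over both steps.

-7920 J

P₁ = nRT₁/V₁ = 1.37×8.314×250/38.3 = 74.3 kPa.
Step 1 — Isothermal: T stays 250 K; PV = const ⇒ V₂ = 11.0 L, P₂ = 258 kPa.
ΔU = 0 (ideal gas, T constant).
W = nRT ln(V₂/V₁) = 1.37×8.314×250×ln(0.288) = -3540 J.
Q = ΔU + W = -3540 J.
State after step 1: P = 258 kPa, V = 11.0 L, T = 250 K.
Step 2 — Adiabatic: T₂/T₁ = (P₂/P₁)^((γ−1)/γ) ⇒ T₂ = 250×(5.35)^0.286 = 404 K; V₂ = 3.33 L.
ΔU = nCvΔT = 1.37×20.8×(404−250) = 4380 J.
Q = 0 for an adiabatic process, so W = −ΔU = -4380 J.
Net over both steps: W = -7920 J, Q = -3540 J, ΔU = 4380 J.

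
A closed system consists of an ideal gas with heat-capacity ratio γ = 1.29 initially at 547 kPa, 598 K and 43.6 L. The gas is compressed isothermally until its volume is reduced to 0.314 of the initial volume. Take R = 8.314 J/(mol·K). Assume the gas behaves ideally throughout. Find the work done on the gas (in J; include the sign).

27600 J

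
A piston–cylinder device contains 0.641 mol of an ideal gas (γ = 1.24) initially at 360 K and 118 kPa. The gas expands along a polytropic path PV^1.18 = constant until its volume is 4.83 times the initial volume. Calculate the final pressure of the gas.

V₁ = nRT₁/P₁ = 0.641×8.314×360/118 = 16.3 L.
Polytropic n=1.18: T₂ = T₁(V₁/V₂)^(n−1) = 360×(0.207)^0.18 = 271 K; P₂ = P₁(V₁/V₂)^n = 18.4 kPa.

18.4 kPa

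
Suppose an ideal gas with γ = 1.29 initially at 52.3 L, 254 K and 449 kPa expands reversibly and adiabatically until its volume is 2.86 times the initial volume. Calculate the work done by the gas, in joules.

21300 J

n = P₁V₁/(RT₁) = 449×52.3/(8.314×254) = 11.1 mol.
Adiabatic: TV^(γ−1) = const ⇒ T₂ = 254×(0.350)^0.290 = 187 K; PV^γ = const ⇒ P₂ = 116 kPa.
ΔU = nCvΔT = 11.1×28.7×(187−254) = -21300 J.
Q = 0 for an adiabatic process, so W = −ΔU = 21300 J.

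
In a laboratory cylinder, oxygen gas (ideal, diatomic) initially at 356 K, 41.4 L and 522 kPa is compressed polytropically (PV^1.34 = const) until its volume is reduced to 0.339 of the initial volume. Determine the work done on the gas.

28300 J

n = P₁V₁/(RT₁) = 522×41.4/(8.314×356) = 7.30 mol.
Polytropic n=1.34: T₂ = T₁(V₁/V₂)^(n−1) = 356×(2.95)^0.34 = 514 K; P₂ = P₁(V₁/V₂)^n = 2220 kPa.
W = (P₁V₁−P₂V₂)/(n−1) = (522×41.4−2220×14.0)/0.34 = -28300 J.
Work done on the gas = −W_by = 28300 J.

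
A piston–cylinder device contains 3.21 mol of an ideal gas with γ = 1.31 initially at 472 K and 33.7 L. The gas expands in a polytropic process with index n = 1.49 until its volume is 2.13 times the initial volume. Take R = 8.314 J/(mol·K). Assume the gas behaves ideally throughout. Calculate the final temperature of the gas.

326 K

P₁ = nRT₁/V₁ = 3.21×8.314×472/33.7 = 374 kPa.
Polytropic n=1.49: T₂ = T₁(V₁/V₂)^(n−1) = 472×(0.469)^0.49 = 326 K; P₂ = P₁(V₁/V₂)^n = 121 kPa.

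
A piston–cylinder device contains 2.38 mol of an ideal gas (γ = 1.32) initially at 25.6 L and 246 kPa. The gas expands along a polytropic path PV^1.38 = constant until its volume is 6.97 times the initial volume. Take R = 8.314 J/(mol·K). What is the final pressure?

16.9 kPa

T₁ = P₁V₁/(nR) = 246×25.6/(2.38×8.314) = 318 K.
Polytropic n=1.38: T₂ = T₁(V₁/V₂)^(n−1) = 318×(0.143)^0.38 = 152 K; P₂ = P₁(V₁/V₂)^n = 16.9 kPa.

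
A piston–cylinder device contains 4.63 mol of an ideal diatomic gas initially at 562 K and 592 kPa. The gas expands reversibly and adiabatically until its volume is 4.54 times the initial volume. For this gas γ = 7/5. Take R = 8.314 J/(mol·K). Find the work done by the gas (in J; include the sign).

24600 J

V₁ = nRT₁/P₁ = 4.63×8.314×562/592 = 36.5 L.
Adiabatic: TV^(γ−1) = const ⇒ T₂ = 562×(0.220)^0.400 = 307 K; PV^γ = const ⇒ P₂ = 71.2 kPa.
ΔU = nCvΔT = 4.63×20.8×(307−562) = -24600 J.
Q = 0 for an adiabatic process, so W = −ΔU = 24600 J.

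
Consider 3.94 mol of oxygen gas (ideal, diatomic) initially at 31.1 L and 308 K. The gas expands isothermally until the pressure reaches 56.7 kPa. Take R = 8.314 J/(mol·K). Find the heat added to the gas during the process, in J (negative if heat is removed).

P₁ = nRT₁/V₁ = 3.94×8.314×308/31.1 = 324 kPa.
Isothermal: T stays 308 K; PV = const ⇒ V₂ = 178 L, P₂ = 56.7 kPa.
ΔU = 0 (ideal gas, T constant).
W = nRT ln(V₂/V₁) = 3.94×8.314×308×ln(5.72) = 17600 J.
Q = ΔU + W = 17600 J.

17600 J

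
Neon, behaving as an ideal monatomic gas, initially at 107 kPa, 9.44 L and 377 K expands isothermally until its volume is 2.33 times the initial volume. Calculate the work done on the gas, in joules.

n = P₁V₁/(RT₁) = 107×9.44/(8.314×377) = 0.322 mol.
Isothermal: T stays 377 K; PV = const ⇒ V₂ = 22.0 L, P₂ = 45.9 kPa.
W = nRT ln(V₂/V₁) = 0.322×8.314×377×ln(2.33) = 854 J.
Work done on the gas = −W_by = -854 J.

-854 J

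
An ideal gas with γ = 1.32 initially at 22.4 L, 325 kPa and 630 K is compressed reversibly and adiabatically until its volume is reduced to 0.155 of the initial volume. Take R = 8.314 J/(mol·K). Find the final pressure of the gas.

3810 kPa

Adiabatic: TV^(γ−1) = const ⇒ T₂ = 630×(6.45)^0.320 = 1140 K; PV^γ = const ⇒ P₂ = 3810 kPa.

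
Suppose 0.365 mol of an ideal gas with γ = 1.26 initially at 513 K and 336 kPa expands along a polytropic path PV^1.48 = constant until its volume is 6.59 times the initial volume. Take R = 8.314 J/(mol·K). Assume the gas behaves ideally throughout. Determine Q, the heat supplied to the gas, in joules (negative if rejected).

V₁ = nRT₁/P₁ = 0.365×8.314×513/336 = 4.63 L.
Polytropic n=1.48: T₂ = T₁(V₁/V₂)^(n−1) = 513×(0.152)^0.48 = 208 K; P₂ = P₁(V₁/V₂)^n = 20.6 kPa.
W = (P₁V₁−P₂V₂)/(n−1) = (336×4.63−20.6×30.5)/0.48 = 1930 J.
ΔU = nCvΔT = 0.365×32.0×(208−513) = -3570 J.
Q = ΔU + W = -1630 J.

-1630 J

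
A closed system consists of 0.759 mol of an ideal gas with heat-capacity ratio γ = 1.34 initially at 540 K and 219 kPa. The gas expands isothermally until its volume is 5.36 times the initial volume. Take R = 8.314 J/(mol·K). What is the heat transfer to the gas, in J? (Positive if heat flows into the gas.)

V₁ = nRT₁/P₁ = 0.759×8.314×540/219 = 15.6 L.
Isothermal: T stays 540 K; PV = const ⇒ V₂ = 83.4 L, P₂ = 40.9 kPa.
ΔU = 0 (ideal gas, T constant).
W = nRT ln(V₂/V₁) = 0.759×8.314×540×ln(5.36) = 5720 J.
Q = ΔU + W = 5720 J.

5720 J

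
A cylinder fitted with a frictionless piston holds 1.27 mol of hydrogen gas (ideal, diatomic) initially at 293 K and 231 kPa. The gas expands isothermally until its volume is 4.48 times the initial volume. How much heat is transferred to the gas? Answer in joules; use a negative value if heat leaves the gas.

V₁ = nRT₁/P₁ = 1.27×8.314×293/231 = 13.4 L.
Isothermal: T stays 293 K; PV = const ⇒ V₂ = 60.0 L, P₂ = 51.6 kPa.
ΔU = 0 (ideal gas, T constant).
W = nRT ln(V₂/V₁) = 1.27×8.314×293×ln(4.48) = 4640 J.
Q = ΔU + W = 4640 J.

4640 J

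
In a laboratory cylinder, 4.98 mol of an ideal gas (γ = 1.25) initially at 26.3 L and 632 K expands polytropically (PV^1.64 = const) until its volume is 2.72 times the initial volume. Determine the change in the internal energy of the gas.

-49500 J

P₁ = nRT₁/V₁ = 4.98×8.314×632/26.3 = 995 kPa.
Polytropic n=1.64: T₂ = T₁(V₁/V₂)^(n−1) = 632×(0.368)^0.64 = 333 K; P₂ = P₁(V₁/V₂)^n = 193 kPa.
For an ideal gas ΔU = nCvΔT with Cv = R/(γ−1) = 33.3 J/(mol·K).
ΔU = 4.98×33.3×(333−632) = -49500 J.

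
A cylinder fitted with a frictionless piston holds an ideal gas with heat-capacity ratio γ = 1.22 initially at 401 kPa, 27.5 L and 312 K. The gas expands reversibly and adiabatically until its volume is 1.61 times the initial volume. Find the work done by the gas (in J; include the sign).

n = P₁V₁/(RT₁) = 401×27.5/(8.314×312) = 4.25 mol.
Adiabatic: TV^(γ−1) = const ⇒ T₂ = 312×(0.621)^0.220 = 281 K; PV^γ = const ⇒ P₂ = 224 kPa.
ΔU = nCvΔT = 4.25×37.8×(281−312) = -4990 J.
Q = 0 for an adiabatic process, so W = −ΔU = 4990 J.

4990 J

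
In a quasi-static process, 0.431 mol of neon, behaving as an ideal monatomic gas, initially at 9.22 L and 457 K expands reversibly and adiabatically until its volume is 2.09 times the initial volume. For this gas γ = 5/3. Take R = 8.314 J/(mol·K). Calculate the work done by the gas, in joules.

954 J

P₁ = nRT₁/V₁ = 0.431×8.314×457/9.22 = 178 kPa.
Adiabatic: TV^(γ−1) = const ⇒ T₂ = 457×(0.478)^0.667 = 280 K; PV^γ = const ⇒ P₂ = 52.0 kPa.
ΔU = nCvΔT = 0.431×12.5×(280−457) = -954 J.
Q = 0 for an adiabatic process, so W = −ΔU = 954 J.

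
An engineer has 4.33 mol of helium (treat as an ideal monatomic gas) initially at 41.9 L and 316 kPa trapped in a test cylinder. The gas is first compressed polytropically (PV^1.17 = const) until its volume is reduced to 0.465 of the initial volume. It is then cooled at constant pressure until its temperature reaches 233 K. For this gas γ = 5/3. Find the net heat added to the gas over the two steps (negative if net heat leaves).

-24800 J

T₁ = P₁V₁/(nR) = 316×41.9/(4.33×8.314) = 368 K.
Step 1 — Polytropic n=1.17: T₂ = T₁(V₁/V₂)^(n−1) = 368×(2.15)^0.17 = 419 K; P₂ = P₁(V₁/V₂)^n = 774 kPa.
W = (P₁V₁−P₂V₂)/(n−1) = (316×41.9−774×19.5)/0.17 = -10800 J.
ΔU = nCvΔT = 4.33×12.5×(419−368) = 2760 J.
Q = ΔU + W = -8070 J.
State after step 1: P = 774 kPa, V = 19.5 L, T = 419 K.
Step 2 — Isobaric: P stays 774 kPa; V/T = const ⇒ T₂ = 233 K, V₂ = 10.8 L.
W = PΔV = 774×(10.8−19.5) kPa·L = -6690 J.
ΔU = nCvΔT = 4.33×12.5×(233−419) = -10000 J.
Q = ΔU + W = nCpΔT = -16700 J.
Net over both steps: W = -17500 J, Q = -24800 J, ΔU = -7280 J.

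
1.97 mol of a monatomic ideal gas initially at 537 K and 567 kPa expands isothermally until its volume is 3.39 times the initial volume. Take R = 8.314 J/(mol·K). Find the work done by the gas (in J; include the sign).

10700 J

V₁ = nRT₁/P₁ = 1.97×8.314×537/567 = 15.5 L.
Isothermal: T stays 537 K; PV = const ⇒ V₂ = 52.6 L, P₂ = 167 kPa.
W = nRT ln(V₂/V₁) = 1.97×8.314×537×ln(3.39) = 10700 J.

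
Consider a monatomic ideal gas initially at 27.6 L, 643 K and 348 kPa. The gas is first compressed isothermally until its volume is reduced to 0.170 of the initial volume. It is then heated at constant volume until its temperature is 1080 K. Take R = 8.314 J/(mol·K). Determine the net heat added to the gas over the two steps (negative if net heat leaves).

n = P₁V₁/(RT₁) = 348×27.6/(8.314×643) = 1.80 mol.
Step 1 — Isothermal: T stays 643 K; PV = const ⇒ V₂ = 4.69 L, P₂ = 2050 kPa.
ΔU = 0 (ideal gas, T constant).
W = nRT ln(V₂/V₁) = 1.80×8.314×643×ln(0.170) = -17000 J.
Q = ΔU + W = -17000 J.
State after step 1: P = 2050 kPa, V = 4.69 L, T = 643 K.
Step 2 — Isochoric: V stays 4.69 L; P/T = const ⇒ T₂ = 1080 K, P₂ = 3440 kPa.
W = 0 (no volume change).
ΔU = nCvΔT = 1.80×12.5×(1080−643) = 9790 J.
Q = ΔU = 9790 J.
Net over both steps: W = -17000 J, Q = -7230 J, ΔU = 9790 J.

-7230 J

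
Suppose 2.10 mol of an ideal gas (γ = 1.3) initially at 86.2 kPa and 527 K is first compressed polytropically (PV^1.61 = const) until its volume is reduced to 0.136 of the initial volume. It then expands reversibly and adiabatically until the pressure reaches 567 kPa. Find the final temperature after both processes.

V₁ = nRT₁/P₁ = 2.10×8.314×527/86.2 = 107 L.
Step 1 — Polytropic n=1.61: T₂ = T₁(V₁/V₂)^(n−1) = 527×(7.35)^0.61 = 1780 K; P₂ = P₁(V₁/V₂)^n = 2140 kPa.
W = (P₁V₁−P₂V₂)/(n−1) = (86.2×107−2140×14.5)/0.61 = -35900 J.
ΔU = nCvΔT = 2.10×27.7×(1780−527) = 72900 J.
Q = ΔU + W = 37100 J.
State after step 1: P = 2140 kPa, V = 14.5 L, T = 1780 K.
Step 2 — Adiabatic: T₂/T₁ = (P₂/P₁)^((γ−1)/γ) ⇒ T₂ = 1780×(0.265)^0.231 = 1310 K; V₂ = 40.3 L.
ΔU = nCvΔT = 2.10×27.7×(1310−1780) = -27300 J.
Q = 0 for an adiabatic process, so W = −ΔU = 27300 J.
Net over both steps: W = -8510 J, Q = 37100 J, ΔU = 45600 J.

1310 K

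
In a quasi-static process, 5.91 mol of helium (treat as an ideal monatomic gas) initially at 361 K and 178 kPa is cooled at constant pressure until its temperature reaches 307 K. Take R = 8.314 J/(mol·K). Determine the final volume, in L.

84.7 L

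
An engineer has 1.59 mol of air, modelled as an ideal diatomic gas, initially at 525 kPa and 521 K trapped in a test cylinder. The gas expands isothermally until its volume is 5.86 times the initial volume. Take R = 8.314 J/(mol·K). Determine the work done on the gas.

V₁ = nRT₁/P₁ = 1.59×8.314×521/525 = 13.1 L.
Isothermal: T stays 521 K; PV = const ⇒ V₂ = 76.9 L, P₂ = 89.6 kPa.
W = nRT ln(V₂/V₁) = 1.59×8.314×521×ln(5.86) = 12200 J.
Work done on the gas = −W_by = -12200 J.

-12200 J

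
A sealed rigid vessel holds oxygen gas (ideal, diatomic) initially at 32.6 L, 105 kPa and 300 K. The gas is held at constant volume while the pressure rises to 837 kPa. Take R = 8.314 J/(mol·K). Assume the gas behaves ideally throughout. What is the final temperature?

Isochoric: V stays 32.6 L; P/T = const ⇒ T₂ = 2390 K, P₂ = 837 kPa.

2390 K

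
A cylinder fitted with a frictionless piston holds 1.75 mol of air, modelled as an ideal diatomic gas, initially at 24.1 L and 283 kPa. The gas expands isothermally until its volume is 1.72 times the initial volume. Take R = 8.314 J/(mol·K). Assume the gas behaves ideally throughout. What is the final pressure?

T₁ = P₁V₁/(nR) = 283×24.1/(1.75×8.314) = 469 K.
Isothermal: T stays 469 K; PV = const ⇒ V₂ = 41.5 L, P₂ = 165 kPa.

165 kPa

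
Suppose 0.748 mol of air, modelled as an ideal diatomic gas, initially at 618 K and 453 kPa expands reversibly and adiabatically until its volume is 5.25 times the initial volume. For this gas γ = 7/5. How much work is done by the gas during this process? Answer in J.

4660 J

V₁ = nRT₁/P₁ = 0.748×8.314×618/453 = 8.48 L.
Adiabatic: TV^(γ−1) = const ⇒ T₂ = 618×(0.190)^0.400 = 318 K; PV^γ = const ⇒ P₂ = 44.5 kPa.
ΔU = nCvΔT = 0.748×20.8×(318−618) = -4660 J.
Q = 0 for an adiabatic process, so W = −ΔU = 4660 J.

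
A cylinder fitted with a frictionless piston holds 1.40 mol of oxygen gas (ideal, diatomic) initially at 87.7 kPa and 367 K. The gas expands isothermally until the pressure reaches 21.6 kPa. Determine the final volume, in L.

198 L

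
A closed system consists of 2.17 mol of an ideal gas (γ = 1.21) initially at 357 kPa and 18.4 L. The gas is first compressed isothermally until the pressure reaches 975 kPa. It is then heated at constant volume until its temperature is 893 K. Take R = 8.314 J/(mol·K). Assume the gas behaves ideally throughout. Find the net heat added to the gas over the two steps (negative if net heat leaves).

T₁ = P₁V₁/(nR) = 357×18.4/(2.17×8.314) = 364 K.
Step 1 — Isothermal: T stays 364 K; PV = const ⇒ V₂ = 6.74 L, P₂ = 975 kPa.
ΔU = 0 (ideal gas, T constant).
W = nRT ln(V₂/V₁) = 2.17×8.314×364×ln(0.366) = -6600 J.
Q = ΔU + W = -6600 J.
State after step 1: P = 975 kPa, V = 6.74 L, T = 364 K.
Step 2 — Isochoric: V stays 6.74 L; P/T = const ⇒ T₂ = 893 K, P₂ = 2390 kPa.
W = 0 (no volume change).
ΔU = nCvΔT = 2.17×39.6×(893−364) = 45400 J.
Q = ΔU = 45400 J.
Net over both steps: W = -6600 J, Q = 38800 J, ΔU = 45400 J.

38800 J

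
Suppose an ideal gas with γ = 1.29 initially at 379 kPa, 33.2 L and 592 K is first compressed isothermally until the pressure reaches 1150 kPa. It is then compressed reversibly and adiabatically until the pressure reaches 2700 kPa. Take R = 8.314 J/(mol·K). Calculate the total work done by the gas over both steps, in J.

n = P₁V₁/(RT₁) = 379×33.2/(8.314×592) = 2.56 mol.
Step 1 — Isothermal: T stays 592 K; PV = const ⇒ V₂ = 10.9 L, P₂ = 1150 kPa.
ΔU = 0 (ideal gas, T constant).
W = nRT ln(V₂/V₁) = 2.56×8.314×592×ln(0.330) = -14000 J.
Q = ΔU + W = -14000 J.
State after step 1: P = 1150 kPa, V = 10.9 L, T = 592 K.
Step 2 — Adiabatic: T₂/T₁ = (P₂/P₁)^((γ−1)/γ) ⇒ T₂ = 592×(2.35)^0.225 = 717 K; V₂ = 5.65 L.
ΔU = nCvΔT = 2.56×28.7×(717−592) = 9180 J.
Q = 0 for an adiabatic process, so W = −ΔU = -9180 J.
Net over both steps: W = -23100 J, Q = -14000 J, ΔU = 9180 J.

-23100 J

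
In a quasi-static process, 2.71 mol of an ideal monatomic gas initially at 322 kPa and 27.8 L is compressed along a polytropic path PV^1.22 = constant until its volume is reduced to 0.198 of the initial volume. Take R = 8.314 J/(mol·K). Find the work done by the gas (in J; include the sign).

T₁ = P₁V₁/(nR) = 322×27.8/(2.71×8.314) = 397 K.
Polytropic n=1.22: T₂ = T₁(V₁/V₂)^(n−1) = 397×(5.05)^0.22 = 567 K; P₂ = P₁(V₁/V₂)^n = 2320 kPa.
W = (P₁V₁−P₂V₂)/(n−1) = (322×27.8−2320×5.50)/0.22 = -17400 J.

-17400 J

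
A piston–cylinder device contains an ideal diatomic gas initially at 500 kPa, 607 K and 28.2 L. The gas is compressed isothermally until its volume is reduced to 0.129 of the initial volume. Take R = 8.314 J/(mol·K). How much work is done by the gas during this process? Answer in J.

n = P₁V₁/(RT₁) = 500×28.2/(8.314×607) = 2.79 mol.
Isothermal: T stays 607 K; PV = const ⇒ V₂ = 3.64 L, P₂ = 3880 kPa.
W = nRT ln(V₂/V₁) = 2.79×8.314×607×ln(0.129) = -28900 J.

-28900 J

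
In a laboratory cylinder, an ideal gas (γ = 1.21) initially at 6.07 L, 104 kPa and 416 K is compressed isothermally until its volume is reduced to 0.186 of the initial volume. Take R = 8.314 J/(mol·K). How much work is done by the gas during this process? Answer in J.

-1060 J

n = P₁V₁/(RT₁) = 104×6.07/(8.314×416) = 0.183 mol.
Isothermal: T stays 416 K; PV = const ⇒ V₂ = 1.13 L, P₂ = 559 kPa.
W = nRT ln(V₂/V₁) = 0.183×8.314×416×ln(0.186) = -1060 J.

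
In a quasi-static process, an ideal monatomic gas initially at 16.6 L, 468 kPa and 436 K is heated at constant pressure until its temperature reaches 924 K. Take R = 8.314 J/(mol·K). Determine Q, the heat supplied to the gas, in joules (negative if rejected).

21700 J

n = P₁V₁/(RT₁) = 468×16.6/(8.314×436) = 2.14 mol.
Isobaric: P stays 468 kPa; V/T = const ⇒ T₂ = 924 K, V₂ = 35.2 L.
W = PΔV = 468×(35.2−16.6) kPa·L = 8700 J.
ΔU = nCvΔT = 2.14×12.5×(924−436) = 13000 J.
Q = ΔU + W = nCpΔT = 21700 J.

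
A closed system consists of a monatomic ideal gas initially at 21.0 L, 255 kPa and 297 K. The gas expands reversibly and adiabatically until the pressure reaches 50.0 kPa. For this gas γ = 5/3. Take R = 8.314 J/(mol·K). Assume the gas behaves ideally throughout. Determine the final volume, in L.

55.8 L

Adiabatic: T₂/T₁ = (P₂/P₁)^((γ−1)/γ) ⇒ T₂ = 297×(0.196)^0.400 = 155 K; V₂ = 55.8 L.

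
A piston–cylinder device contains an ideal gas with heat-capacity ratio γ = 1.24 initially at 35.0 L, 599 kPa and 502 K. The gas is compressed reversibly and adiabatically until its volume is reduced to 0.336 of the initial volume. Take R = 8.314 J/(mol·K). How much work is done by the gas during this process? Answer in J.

-26100 J

n = P₁V₁/(RT₁) = 599×35.0/(8.314×502) = 5.02 mol.
Adiabatic: TV^(γ−1) = const ⇒ T₂ = 502×(2.98)^0.240 = 652 K; PV^γ = const ⇒ P₂ = 2320 kPa.
ΔU = nCvΔT = 5.02×34.6×(652−502) = 26100 J.
Q = 0 for an adiabatic process, so W = −ΔU = -26100 J.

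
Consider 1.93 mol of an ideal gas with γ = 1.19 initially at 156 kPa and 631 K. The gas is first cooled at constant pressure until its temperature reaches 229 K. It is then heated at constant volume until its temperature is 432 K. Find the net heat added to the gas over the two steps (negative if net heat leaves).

-23300 J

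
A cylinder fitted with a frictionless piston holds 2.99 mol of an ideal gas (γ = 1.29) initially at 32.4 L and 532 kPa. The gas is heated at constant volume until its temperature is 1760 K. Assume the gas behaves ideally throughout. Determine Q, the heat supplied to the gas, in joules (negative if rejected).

T₁ = P₁V₁/(nR) = 532×32.4/(2.99×8.314) = 693 K.
Isochoric: V stays 32.4 L; P/T = const ⇒ T₂ = 1760 K, P₂ = 1350 kPa.
W = 0 (no volume change).
ΔU = nCvΔT = 2.99×28.7×(1760−693) = 91400 J.
Q = ΔU = 91400 J.

91400 J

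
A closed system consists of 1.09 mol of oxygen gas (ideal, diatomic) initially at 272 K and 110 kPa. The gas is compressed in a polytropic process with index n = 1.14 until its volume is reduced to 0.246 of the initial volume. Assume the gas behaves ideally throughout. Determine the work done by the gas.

-3820 J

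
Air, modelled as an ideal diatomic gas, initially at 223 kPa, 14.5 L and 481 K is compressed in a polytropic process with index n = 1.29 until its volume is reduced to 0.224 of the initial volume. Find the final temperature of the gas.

Polytropic n=1.29: T₂ = T₁(V₁/V₂)^(n−1) = 481×(4.46)^0.29 = 742 K; P₂ = P₁(V₁/V₂)^n = 1540 kPa.

742 K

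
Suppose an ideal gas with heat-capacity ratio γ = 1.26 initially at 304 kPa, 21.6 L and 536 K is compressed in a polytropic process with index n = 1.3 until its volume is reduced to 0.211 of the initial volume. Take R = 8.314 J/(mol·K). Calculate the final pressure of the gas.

2300 kPa

Polytropic n=1.3: T₂ = T₁(V₁/V₂)^(n−1) = 536×(4.74)^0.30 = 855 K; P₂ = P₁(V₁/V₂)^n = 2300 kPa.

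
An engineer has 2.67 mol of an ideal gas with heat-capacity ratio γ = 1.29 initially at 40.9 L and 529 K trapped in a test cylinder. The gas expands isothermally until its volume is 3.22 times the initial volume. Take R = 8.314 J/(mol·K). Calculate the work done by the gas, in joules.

P₁ = nRT₁/V₁ = 2.67×8.314×529/40.9 = 287 kPa.
Isothermal: T stays 529 K; PV = const ⇒ V₂ = 132 L, P₂ = 89.2 kPa.
W = nRT ln(V₂/V₁) = 2.67×8.314×529×ln(3.22) = 13700 J.

13700 J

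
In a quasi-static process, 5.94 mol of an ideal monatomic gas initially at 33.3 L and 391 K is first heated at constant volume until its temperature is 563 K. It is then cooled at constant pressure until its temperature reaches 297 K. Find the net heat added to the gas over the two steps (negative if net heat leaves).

-20100 J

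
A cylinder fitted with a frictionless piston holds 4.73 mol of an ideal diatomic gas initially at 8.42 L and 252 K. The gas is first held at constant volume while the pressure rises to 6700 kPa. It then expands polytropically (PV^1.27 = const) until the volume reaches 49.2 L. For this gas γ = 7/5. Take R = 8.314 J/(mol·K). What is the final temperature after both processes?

P₁ = nRT₁/V₁ = 4.73×8.314×252/8.42 = 1180 kPa.
Step 1 — Isochoric: V stays 8.42 L; P/T = const ⇒ T₂ = 1430 K, P₂ = 6700 kPa.
W = 0 (no volume change).
ΔU = nCvΔT = 4.73×20.8×(1430−252) = 116000 J.
Q = ΔU = 116000 J.
State after step 1: P = 6700 kPa, V = 8.42 L, T = 1430 K.
Step 2 — Polytropic n=1.27: T₂ = T₁(V₁/V₂)^(n−1) = 1430×(0.171)^0.27 = 891 K; P₂ = P₁(V₁/V₂)^n = 712 kPa.
W = (P₁V₁−P₂V₂)/(n−1) = (6700×8.42−712×49.2)/0.27 = 79200 J.
ΔU = nCvΔT = 4.73×20.8×(891−1430) = -53500 J.
Q = ΔU + W = 25700 J.
Net over both steps: W = 79200 J, Q = 142000 J, ΔU = 62800 J.

891 K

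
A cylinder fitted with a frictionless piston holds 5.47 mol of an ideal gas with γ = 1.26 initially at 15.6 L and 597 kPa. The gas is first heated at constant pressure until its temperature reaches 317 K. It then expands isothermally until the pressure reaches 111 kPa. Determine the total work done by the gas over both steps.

29400 J

T₁ = P₁V₁/(nR) = 597×15.6/(5.47×8.314) = 205 K.
Step 1 — Isobaric: P stays 597 kPa; V/T = const ⇒ T₂ = 317 K, V₂ = 24.1 L.
W = PΔV = 597×(24.1−15.6) kPa·L = 5100 J.
ΔU = nCvΔT = 5.47×32.0×(317−205) = 19600 J.
Q = ΔU + W = nCpΔT = 24700 J.
State after step 1: P = 597 kPa, V = 24.1 L, T = 317 K.
Step 2 — Isothermal: T stays 317 K; PV = const ⇒ V₂ = 130 L, P₂ = 111 kPa.
ΔU = 0 (ideal gas, T constant).
W = nRT ln(V₂/V₁) = 5.47×8.314×317×ln(5.38) = 24300 J.
Q = ΔU + W = 24300 J.
Net over both steps: W = 29400 J, Q = 49000 J, ΔU = 19600 J.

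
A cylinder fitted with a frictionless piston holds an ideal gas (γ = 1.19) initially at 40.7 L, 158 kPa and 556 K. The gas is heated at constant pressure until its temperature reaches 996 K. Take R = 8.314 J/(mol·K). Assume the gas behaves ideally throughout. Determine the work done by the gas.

5090 J

n = P₁V₁/(RT₁) = 158×40.7/(8.314×556) = 1.39 mol.
Isobaric: P stays 158 kPa; V/T = const ⇒ T₂ = 996 K, V₂ = 72.9 L.
W = PΔV = 158×(72.9−40.7) kPa·L = 5090 J.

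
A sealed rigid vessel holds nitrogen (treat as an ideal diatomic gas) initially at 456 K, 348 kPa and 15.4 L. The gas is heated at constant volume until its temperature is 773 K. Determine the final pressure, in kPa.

590 kPa

Isochoric: V stays 15.4 L; P/T = const ⇒ T₂ = 773 K, P₂ = 590 kPa.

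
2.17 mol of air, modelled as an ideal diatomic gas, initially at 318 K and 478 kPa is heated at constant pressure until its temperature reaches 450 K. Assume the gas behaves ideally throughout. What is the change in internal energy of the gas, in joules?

V₁ = nRT₁/P₁ = 2.17×8.314×318/478 = 12.0 L.
Isobaric: P stays 478 kPa; V/T = const ⇒ T₂ = 450 K, V₂ = 17.0 L.
For an ideal gas ΔU = nCvΔT with Cv = (5/2)R = 20.8 J/(mol·K).
ΔU = 2.17×20.8×(450−318) = 5950 J.

5950 J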